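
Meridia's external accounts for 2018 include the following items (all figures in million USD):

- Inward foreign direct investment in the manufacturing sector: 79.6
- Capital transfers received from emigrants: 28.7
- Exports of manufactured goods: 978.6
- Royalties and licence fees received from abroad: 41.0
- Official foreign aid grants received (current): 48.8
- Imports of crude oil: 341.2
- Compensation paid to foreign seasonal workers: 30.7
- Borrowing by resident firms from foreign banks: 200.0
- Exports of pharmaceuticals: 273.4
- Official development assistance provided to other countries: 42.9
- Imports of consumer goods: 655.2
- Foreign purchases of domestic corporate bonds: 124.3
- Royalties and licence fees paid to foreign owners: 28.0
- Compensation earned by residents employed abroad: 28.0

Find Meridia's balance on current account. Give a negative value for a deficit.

271.8

Goods: -341.2 + 273.4 + 978.6 - 655.2 = 255.6
Services: -28.0 + 41.0 = 13.0
Primary income: -30.7 + 28.0 = -2.7
Secondary income: -42.9 + 48.8 = 5.9
Current account = 255.6 + 13.0 + (-2.7) + 5.9 = 271.8
(Excluded from the current account — financial account: inward foreign direct investment in the manufacturing sector 79.6, borrowing by resident firms from foreign banks 200.0, foreign purchases of domestic corporate bonds 124.3; capital account: capital transfers received from emigrants 28.7.)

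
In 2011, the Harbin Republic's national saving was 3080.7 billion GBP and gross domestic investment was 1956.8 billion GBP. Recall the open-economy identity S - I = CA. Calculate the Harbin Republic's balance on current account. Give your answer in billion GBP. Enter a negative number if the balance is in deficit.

CA = S - I = 3080.7 - 1956.8 = 1123.9

1123.9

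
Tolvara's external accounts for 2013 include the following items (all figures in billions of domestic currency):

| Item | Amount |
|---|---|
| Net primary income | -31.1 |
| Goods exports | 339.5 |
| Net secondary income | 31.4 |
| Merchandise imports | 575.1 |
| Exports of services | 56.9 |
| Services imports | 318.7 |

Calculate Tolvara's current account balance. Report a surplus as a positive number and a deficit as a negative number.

Goods balance = 339.5 - 575.1 = -235.6
Services balance = 56.9 - 318.7 = -261.8
Trade balance (goods + services) = -235.6 + (-261.8) = -497.4
Net primary income = -31.1
Net secondary income = 31.4
Current account = -497.4 + (-31.1) + 31.4 = -497.1

-497.1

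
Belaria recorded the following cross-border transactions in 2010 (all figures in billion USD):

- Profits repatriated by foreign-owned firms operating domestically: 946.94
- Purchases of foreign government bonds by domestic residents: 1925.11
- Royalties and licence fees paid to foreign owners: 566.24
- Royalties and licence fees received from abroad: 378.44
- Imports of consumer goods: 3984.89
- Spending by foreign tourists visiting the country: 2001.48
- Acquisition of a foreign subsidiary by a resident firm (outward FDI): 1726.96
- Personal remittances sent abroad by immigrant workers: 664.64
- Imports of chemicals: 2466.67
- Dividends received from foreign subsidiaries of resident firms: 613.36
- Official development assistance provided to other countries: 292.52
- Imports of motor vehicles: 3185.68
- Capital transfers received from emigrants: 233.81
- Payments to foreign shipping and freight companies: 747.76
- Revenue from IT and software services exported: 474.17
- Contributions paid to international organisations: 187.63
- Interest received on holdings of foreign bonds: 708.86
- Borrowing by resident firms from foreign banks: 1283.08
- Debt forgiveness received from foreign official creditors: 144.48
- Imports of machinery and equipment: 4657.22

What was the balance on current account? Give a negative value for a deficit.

Goods: -3984.89 - 2466.67 - 3185.68 - 4657.22 = -14294.46
Services: -566.24 - 747.76 + 378.44 + 474.17 + 2001.48 = 1540.09
Primary income: -946.94 + 708.86 + 613.36 = 375.28
Secondary income: -187.63 - 292.52 - 664.64 = -1144.79
Current account = (-14294.46) + 1540.09 + 375.28 + (-1144.79) = -13523.88
(Excluded from the current account — financial account: purchases of foreign government bonds by domestic residents 1925.11, acquisition of a foreign subsidiary by a resident firm (outward FDI) 1726.96, borrowing by resident firms from foreign banks 1283.08; capital account: capital transfers received from emigrants 233.81, debt forgiveness received from foreign official creditors 144.48.)

-13523.88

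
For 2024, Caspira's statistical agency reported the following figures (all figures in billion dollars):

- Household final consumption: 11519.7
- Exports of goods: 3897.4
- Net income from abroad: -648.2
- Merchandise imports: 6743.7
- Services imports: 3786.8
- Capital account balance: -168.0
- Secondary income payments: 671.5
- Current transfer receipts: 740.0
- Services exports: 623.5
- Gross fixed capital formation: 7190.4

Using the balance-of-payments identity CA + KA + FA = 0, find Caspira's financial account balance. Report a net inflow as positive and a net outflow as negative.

6757.3

Goods balance = 3897.4 - 6743.7 = -2846.3
Services balance = 623.5 - 3786.8 = -3163.3
Trade balance (goods + services) = -2846.3 + (-3163.3) = -6009.6
Net primary income = -648.2
Net secondary income = 740.0 - 671.5 = 68.5
Current account = -6009.6 + (-648.2) + 68.5 = -6589.3
Financial account = -(-6589.3 + (-168.0)) = 6757.3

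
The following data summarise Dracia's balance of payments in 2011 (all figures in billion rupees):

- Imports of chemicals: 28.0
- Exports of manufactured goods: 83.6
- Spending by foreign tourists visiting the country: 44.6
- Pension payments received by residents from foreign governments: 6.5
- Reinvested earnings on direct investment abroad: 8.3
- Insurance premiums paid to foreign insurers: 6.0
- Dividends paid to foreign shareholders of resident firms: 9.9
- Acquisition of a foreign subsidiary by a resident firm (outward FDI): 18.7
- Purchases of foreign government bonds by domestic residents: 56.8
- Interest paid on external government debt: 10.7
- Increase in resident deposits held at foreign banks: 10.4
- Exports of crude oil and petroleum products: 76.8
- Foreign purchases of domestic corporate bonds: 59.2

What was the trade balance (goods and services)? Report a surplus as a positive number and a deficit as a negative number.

Goods: 83.6 + 76.8 - 28.0 = 132.4
Services: 44.6 - 6.0 = 38.6
Trade balance = 132.4 + 38.6 = 171.0
(Excluded from the trade balance — secondary income: pension payments received by residents from foreign governments 6.5; primary income: reinvested earnings on direct investment abroad 8.3, dividends paid to foreign shareholders of resident firms 9.9, interest paid on external government debt 10.7; financial account: acquisition of a foreign subsidiary by a resident firm (outward FDI) 18.7, purchases of foreign government bonds by domestic residents 56.8, increase in resident deposits held at foreign banks 10.4, foreign purchases of domestic corporate bonds 59.2.)

171.0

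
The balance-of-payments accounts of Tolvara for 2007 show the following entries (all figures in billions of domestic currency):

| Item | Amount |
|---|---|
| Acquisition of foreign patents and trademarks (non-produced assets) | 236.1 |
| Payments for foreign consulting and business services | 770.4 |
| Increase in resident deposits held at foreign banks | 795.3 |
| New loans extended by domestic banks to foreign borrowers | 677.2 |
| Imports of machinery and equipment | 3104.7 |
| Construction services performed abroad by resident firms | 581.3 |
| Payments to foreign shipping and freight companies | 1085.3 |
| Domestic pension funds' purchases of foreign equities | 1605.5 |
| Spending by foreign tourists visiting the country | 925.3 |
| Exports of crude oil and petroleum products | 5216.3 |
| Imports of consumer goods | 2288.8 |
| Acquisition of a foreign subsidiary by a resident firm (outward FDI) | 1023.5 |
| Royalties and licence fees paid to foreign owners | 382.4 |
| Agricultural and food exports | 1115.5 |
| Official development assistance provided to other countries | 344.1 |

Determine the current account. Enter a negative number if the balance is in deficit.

Goods: 5216.3 - 3104.7 + 1115.5 - 2288.8 = 938.3
Services: 581.3 - 1085.3 + 925.3 - 382.4 - 770.4 = -731.5
Secondary income: -344.1
Current account = 938.3 + (-731.5) + (-344.1) = -137.3
(Excluded from the current account — capital account: acquisition of foreign patents and trademarks (non-produced assets) 236.1; financial account: increase in resident deposits held at foreign banks 795.3, new loans extended by domestic banks to foreign borrowers 677.2, domestic pension funds' purchases of foreign equities 1605.5, acquisition of a foreign subsidiary by a resident firm (outward FDI) 1023.5.)

-137.3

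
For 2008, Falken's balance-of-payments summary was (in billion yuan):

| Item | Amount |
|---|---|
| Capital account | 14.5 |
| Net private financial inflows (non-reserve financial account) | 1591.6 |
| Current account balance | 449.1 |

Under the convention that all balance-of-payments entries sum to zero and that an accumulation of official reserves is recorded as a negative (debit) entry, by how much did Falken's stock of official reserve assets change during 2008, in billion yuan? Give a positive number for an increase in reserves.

2055.2

Official reserve transactions balance = -(449.1 + 14.5 + 1591.6) = -2055.2
An accumulation of reserves is recorded as a debit (negative entry), so the change in the stock of reserves is the negative of that balance.
Change in official reserves = -(-2055.2) = 2055.2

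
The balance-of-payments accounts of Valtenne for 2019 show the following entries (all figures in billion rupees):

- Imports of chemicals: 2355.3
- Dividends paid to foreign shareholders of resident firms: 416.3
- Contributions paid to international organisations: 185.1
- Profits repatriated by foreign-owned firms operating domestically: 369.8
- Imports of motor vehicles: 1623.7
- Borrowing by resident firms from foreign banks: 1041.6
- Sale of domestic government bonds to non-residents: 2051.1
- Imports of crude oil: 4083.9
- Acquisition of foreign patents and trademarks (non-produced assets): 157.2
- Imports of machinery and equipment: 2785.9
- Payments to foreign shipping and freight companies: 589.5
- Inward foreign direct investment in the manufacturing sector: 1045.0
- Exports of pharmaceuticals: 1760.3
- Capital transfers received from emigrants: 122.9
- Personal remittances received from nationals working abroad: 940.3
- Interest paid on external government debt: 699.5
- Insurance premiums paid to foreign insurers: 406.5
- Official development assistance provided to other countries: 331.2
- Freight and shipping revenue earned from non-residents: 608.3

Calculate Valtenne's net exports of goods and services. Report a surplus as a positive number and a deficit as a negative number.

-9476.2

Goods: -2785.9 - 2355.3 - 1623.7 - 4083.9 + 1760.3 = -9088.5
Services: -589.5 - 406.5 + 608.3 = -387.7
Trade balance = -9088.5 + (-387.7) = -9476.2
(Excluded from the trade balance — primary income: dividends paid to foreign shareholders of resident firms 416.3, profits repatriated by foreign-owned firms operating domestically 369.8, interest paid on external government debt 699.5; secondary income: contributions paid to international organisations 185.1, personal remittances received from nationals working abroad 940.3, official development assistance provided to other countries 331.2; financial account: borrowing by resident firms from foreign banks 1041.6, sale of domestic government bonds to non-residents 2051.1, inward foreign direct investment in the manufacturing sector 1045.0; capital account: acquisition of foreign patents and trademarks (non-produced assets) 157.2, capital transfers received from emigrants 122.9.)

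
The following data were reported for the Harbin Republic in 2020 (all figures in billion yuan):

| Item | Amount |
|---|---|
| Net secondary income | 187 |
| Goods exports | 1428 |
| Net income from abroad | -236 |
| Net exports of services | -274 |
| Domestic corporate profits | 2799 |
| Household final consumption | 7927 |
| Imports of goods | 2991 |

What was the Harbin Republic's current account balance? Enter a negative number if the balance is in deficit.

Goods balance = 1428 - 2991 = -1563
Services balance = -274
Trade balance (goods + services) = -1563 + (-274) = -1837
Net primary income = -236
Net secondary income = 187
Current account = -1837 + (-236) + 187 = -1886

-1886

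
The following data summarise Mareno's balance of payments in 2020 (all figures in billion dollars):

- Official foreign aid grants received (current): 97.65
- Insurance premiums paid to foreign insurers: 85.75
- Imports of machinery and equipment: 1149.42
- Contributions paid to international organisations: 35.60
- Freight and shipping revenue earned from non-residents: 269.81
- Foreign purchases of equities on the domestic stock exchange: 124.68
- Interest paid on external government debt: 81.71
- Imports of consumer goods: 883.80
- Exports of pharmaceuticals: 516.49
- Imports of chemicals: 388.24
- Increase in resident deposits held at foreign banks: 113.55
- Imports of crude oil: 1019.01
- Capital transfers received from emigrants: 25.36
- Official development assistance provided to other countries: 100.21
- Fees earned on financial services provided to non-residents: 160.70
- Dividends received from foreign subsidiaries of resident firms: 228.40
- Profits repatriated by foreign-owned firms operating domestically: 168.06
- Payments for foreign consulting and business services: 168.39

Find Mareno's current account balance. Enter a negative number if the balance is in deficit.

Goods: -1019.01 + 516.49 - 883.80 - 1149.42 - 388.24 = -2923.98
Services: 269.81 + 160.70 - 85.75 - 168.39 = 176.37
Primary income: -168.06 - 81.71 + 228.40 = -21.37
Secondary income: -100.21 + 97.65 - 35.60 = -38.16
Current account = (-2923.98) + 176.37 + (-21.37) + (-38.16) = -2807.14
(Excluded from the current account — financial account: foreign purchases of equities on the domestic stock exchange 124.68, increase in resident deposits held at foreign banks 113.55; capital account: capital transfers received from emigrants 25.36.)

-2807.14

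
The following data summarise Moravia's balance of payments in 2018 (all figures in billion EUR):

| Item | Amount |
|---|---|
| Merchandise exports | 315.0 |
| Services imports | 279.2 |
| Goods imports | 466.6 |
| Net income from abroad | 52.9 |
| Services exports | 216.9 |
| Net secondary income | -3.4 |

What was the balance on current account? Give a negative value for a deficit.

-164.4

Goods balance = 315.0 - 466.6 = -151.6
Services balance = 216.9 - 279.2 = -62.3
Trade balance (goods + services) = -151.6 + (-62.3) = -213.9
Net primary income = 52.9
Net secondary income = -3.4
Current account = -213.9 + 52.9 + (-3.4) = -164.4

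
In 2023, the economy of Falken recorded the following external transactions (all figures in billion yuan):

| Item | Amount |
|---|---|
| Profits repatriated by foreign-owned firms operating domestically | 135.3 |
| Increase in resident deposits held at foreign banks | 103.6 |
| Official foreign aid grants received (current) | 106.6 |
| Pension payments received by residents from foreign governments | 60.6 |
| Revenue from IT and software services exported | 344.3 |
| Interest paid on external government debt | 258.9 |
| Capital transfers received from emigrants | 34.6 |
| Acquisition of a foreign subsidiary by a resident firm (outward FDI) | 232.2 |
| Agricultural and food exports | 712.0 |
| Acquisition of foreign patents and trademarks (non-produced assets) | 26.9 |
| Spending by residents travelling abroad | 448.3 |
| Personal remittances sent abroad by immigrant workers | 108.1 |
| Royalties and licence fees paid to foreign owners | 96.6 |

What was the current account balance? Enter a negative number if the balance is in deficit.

Goods: 712.0
Services: 344.3 - 96.6 - 448.3 = -200.6
Primary income: -258.9 - 135.3 = -394.2
Secondary income: 106.6 - 108.1 + 60.6 = 59.1
Current account = 712.0 + (-200.6) + (-394.2) + 59.1 = 176.3
(Excluded from the current account — financial account: increase in resident deposits held at foreign banks 103.6, acquisition of a foreign subsidiary by a resident firm (outward FDI) 232.2; capital account: capital transfers received from emigrants 34.6, acquisition of foreign patents and trademarks (non-produced assets) 26.9.)

176.3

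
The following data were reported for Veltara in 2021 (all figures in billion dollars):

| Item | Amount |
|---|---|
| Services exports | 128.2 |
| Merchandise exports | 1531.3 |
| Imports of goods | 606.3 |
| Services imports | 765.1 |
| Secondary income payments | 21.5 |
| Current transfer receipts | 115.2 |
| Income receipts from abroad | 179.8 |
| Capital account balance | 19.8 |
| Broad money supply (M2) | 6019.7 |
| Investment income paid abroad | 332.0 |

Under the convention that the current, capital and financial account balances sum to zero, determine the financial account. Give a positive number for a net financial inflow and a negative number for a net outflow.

Goods balance = 1531.3 - 606.3 = 925.0
Services balance = 128.2 - 765.1 = -636.9
Trade balance (goods + services) = 925.0 + (-636.9) = 288.1
Net primary income = 179.8 - 332.0 = -152.2
Net secondary income = 115.2 - 21.5 = 93.7
Current account = 288.1 + (-152.2) + 93.7 = 229.6
Financial account = -(229.6 + 19.8) = -249.4

-249.4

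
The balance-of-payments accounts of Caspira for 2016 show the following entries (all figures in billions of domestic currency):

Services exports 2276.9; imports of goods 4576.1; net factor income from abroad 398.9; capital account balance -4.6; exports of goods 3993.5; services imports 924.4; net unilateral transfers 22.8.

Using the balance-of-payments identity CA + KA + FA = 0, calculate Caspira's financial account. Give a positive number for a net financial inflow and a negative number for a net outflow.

-1187.0

Goods balance = 3993.5 - 4576.1 = -582.6
Services balance = 2276.9 - 924.4 = 1352.5
Trade balance (goods + services) = -582.6 + 1352.5 = 769.9
Net primary income = 398.9
Net secondary income = 22.8
Current account = 769.9 + 398.9 + 22.8 = 1191.6
Financial account = -(1191.6 + (-4.6)) = -1187.0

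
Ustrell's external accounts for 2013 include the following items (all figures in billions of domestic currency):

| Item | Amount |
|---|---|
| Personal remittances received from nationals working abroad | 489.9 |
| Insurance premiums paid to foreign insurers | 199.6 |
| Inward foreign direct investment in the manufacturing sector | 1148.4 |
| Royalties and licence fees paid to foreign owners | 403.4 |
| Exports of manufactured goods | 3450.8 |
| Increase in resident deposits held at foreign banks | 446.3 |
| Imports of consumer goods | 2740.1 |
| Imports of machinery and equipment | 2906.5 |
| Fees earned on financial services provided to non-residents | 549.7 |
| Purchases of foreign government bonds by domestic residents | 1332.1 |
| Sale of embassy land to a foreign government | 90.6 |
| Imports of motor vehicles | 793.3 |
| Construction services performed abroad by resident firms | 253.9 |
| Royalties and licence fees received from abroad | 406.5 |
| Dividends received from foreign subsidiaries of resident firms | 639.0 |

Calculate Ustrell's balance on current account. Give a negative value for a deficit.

Goods: -793.3 + 3450.8 - 2740.1 - 2906.5 = -2989.1
Services: -199.6 - 403.4 + 253.9 + 549.7 + 406.5 = 607.1
Primary income: 639.0
Secondary income: 489.9
Current account = (-2989.1) + 607.1 + 639.0 + 489.9 = -1253.1
(Excluded from the current account — financial account: inward foreign direct investment in the manufacturing sector 1148.4, increase in resident deposits held at foreign banks 446.3, purchases of foreign government bonds by domestic residents 1332.1; capital account: sale of embassy land to a foreign government 90.6.)

-1253.1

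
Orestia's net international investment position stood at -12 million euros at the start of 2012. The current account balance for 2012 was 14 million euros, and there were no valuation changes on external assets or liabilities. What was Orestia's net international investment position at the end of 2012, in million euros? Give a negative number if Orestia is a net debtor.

2

With no valuation effects, change in NIIP = current account = 14
End-of-year NIIP = -12 + 14 = 2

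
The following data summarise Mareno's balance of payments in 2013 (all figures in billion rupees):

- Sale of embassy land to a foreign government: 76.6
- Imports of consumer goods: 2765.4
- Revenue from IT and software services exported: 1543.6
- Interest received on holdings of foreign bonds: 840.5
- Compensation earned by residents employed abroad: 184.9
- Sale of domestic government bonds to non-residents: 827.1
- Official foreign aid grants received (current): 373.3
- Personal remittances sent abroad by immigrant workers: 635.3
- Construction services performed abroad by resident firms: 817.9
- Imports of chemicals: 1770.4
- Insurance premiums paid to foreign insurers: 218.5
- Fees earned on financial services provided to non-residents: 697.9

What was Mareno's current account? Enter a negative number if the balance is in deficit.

-931.5

Goods: -2765.4 - 1770.4 = -4535.8
Services: 1543.6 + 697.9 - 218.5 + 817.9 = 2840.9
Primary income: 184.9 + 840.5 = 1025.4
Secondary income: -635.3 + 373.3 = -262.0
Current account = (-4535.8) + 2840.9 + 1025.4 + (-262.0) = -931.5
(Excluded from the current account — capital account: sale of embassy land to a foreign government 76.6; financial account: sale of domestic government bonds to non-residents 827.1.)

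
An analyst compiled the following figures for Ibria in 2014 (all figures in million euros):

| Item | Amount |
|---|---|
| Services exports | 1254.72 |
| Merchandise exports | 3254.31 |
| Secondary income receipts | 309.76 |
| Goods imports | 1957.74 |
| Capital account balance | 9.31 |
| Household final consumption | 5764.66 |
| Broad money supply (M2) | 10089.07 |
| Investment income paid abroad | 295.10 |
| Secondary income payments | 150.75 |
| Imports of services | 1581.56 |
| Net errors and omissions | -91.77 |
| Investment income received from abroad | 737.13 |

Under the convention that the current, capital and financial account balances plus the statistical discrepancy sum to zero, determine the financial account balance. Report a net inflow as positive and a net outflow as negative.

Goods balance = 3254.31 - 1957.74 = 1296.57
Services balance = 1254.72 - 1581.56 = -326.84
Trade balance (goods + services) = 1296.57 + (-326.84) = 969.73
Net primary income = 737.13 - 295.10 = 442.03
Net secondary income = 309.76 - 150.75 = 159.01
Current account = 969.73 + 442.03 + 159.01 = 1570.77
Financial account = -(1570.77 + 9.31 + (-91.77)) = -1488.31

-1488.31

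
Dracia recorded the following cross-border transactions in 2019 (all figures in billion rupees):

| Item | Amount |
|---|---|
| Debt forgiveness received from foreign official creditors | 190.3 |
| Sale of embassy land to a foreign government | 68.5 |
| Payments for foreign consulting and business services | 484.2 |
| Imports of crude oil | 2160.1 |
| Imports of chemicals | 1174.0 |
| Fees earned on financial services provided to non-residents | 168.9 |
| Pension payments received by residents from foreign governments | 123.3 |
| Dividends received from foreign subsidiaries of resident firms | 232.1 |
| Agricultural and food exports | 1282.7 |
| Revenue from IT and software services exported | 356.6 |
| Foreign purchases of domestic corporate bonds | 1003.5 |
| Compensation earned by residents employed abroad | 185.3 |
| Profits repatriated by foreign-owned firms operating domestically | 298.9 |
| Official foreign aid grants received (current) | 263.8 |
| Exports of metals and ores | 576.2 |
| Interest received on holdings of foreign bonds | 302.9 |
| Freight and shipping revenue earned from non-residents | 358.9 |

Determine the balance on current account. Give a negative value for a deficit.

-266.5

Goods: -1174.0 + 1282.7 + 576.2 - 2160.1 = -1475.2
Services: -484.2 + 168.9 + 356.6 + 358.9 = 400.2
Primary income: 185.3 - 298.9 + 302.9 + 232.1 = 421.4
Secondary income: 123.3 + 263.8 = 387.1
Current account = (-1475.2) + 400.2 + 421.4 + 387.1 = -266.5
(Excluded from the current account — capital account: debt forgiveness received from foreign official creditors 190.3, sale of embassy land to a foreign government 68.5; financial account: foreign purchases of domestic corporate bonds 1003.5.)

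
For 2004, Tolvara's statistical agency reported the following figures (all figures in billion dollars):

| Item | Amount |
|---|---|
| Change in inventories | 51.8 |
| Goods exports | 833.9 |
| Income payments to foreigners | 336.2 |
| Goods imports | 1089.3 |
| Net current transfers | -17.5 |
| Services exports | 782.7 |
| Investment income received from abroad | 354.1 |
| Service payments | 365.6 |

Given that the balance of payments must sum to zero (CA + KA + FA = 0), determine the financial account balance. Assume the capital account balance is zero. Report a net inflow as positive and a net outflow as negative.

-162.1

Goods balance = 833.9 - 1089.3 = -255.4
Services balance = 782.7 - 365.6 = 417.1
Trade balance (goods + services) = -255.4 + 417.1 = 161.7
Net primary income = 354.1 - 336.2 = 17.9
Net secondary income = -17.5
Current account = 161.7 + 17.9 + (-17.5) = 162.1
Financial account = -(162.1) = -162.1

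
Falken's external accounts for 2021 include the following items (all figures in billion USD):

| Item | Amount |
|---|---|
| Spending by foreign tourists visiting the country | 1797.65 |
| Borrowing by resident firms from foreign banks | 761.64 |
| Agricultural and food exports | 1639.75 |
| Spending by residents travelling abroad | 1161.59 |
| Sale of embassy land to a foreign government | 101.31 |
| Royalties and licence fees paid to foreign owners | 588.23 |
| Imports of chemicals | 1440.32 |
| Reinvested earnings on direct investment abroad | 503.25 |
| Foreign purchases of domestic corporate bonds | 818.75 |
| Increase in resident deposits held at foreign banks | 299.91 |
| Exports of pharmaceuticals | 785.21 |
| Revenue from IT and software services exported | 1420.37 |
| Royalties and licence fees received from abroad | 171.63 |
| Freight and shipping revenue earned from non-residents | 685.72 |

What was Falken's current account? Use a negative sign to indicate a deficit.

Goods: 785.21 - 1440.32 + 1639.75 = 984.64
Services: 1797.65 - 588.23 + 685.72 + 1420.37 + 171.63 - 1161.59 = 2325.55
Primary income: 503.25
Current account = 984.64 + 2325.55 + 503.25 = 3813.44
(Excluded from the current account — financial account: borrowing by resident firms from foreign banks 761.64, foreign purchases of domestic corporate bonds 818.75, increase in resident deposits held at foreign banks 299.91; capital account: sale of embassy land to a foreign government 101.31.)

3813.44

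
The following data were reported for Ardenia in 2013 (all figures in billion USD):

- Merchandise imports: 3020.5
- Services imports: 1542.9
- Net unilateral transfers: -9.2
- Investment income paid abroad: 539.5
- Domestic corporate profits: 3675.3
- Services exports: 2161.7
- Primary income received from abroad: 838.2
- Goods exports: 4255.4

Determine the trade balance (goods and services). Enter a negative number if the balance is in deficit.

1853.7

Goods balance = 4255.4 - 3020.5 = 1234.9
Services balance = 2161.7 - 1542.9 = 618.8
Trade balance (goods + services) = 1234.9 + 618.8 = 1853.7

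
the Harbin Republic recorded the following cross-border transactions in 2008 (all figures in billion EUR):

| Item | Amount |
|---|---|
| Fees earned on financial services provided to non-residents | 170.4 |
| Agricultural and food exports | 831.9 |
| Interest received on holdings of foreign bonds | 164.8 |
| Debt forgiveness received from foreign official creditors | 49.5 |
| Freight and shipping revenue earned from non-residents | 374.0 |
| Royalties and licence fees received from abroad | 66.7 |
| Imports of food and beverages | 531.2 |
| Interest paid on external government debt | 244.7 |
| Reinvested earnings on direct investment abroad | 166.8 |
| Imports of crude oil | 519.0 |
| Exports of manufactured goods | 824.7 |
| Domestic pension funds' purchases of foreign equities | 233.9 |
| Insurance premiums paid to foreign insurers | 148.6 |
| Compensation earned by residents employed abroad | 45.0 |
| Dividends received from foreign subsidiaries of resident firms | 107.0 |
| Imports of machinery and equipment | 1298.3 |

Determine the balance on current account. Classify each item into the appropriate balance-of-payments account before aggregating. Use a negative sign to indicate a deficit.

9.5

Goods: -519.0 - 531.2 + 824.7 + 831.9 - 1298.3 = -691.9
Services: 170.4 - 148.6 + 66.7 + 374.0 = 462.5
Primary income: 166.8 + 164.8 + 107.0 + 45.0 - 244.7 = 238.9
Current account = (-691.9) + 462.5 + 238.9 = 9.5
(Excluded from the current account — capital account: debt forgiveness received from foreign official creditors 49.5; financial account: domestic pension funds' purchases of foreign equities 233.9.)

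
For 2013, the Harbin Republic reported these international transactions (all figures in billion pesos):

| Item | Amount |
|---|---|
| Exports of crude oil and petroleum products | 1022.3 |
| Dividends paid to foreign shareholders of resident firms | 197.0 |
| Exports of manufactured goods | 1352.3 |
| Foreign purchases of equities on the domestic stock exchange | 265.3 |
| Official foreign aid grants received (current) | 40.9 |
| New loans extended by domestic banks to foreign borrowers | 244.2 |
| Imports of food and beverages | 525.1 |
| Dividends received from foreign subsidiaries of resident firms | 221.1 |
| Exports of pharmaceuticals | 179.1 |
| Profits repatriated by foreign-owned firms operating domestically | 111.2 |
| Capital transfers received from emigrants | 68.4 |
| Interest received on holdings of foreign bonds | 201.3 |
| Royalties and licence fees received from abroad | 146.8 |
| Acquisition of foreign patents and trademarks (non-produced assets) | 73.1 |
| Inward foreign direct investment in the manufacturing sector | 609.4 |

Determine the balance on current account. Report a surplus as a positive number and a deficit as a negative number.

2330.5

Goods: 1352.3 + 179.1 + 1022.3 - 525.1 = 2028.6
Services: 146.8
Primary income: 201.3 - 197.0 - 111.2 + 221.1 = 114.2
Secondary income: 40.9
Current account = 2028.6 + 146.8 + 114.2 + 40.9 = 2330.5
(Excluded from the current account — financial account: foreign purchases of equities on the domestic stock exchange 265.3, new loans extended by domestic banks to foreign borrowers 244.2, inward foreign direct investment in the manufacturing sector 609.4; capital account: capital transfers received from emigrants 68.4, acquisition of foreign patents and trademarks (non-produced assets) 73.1.)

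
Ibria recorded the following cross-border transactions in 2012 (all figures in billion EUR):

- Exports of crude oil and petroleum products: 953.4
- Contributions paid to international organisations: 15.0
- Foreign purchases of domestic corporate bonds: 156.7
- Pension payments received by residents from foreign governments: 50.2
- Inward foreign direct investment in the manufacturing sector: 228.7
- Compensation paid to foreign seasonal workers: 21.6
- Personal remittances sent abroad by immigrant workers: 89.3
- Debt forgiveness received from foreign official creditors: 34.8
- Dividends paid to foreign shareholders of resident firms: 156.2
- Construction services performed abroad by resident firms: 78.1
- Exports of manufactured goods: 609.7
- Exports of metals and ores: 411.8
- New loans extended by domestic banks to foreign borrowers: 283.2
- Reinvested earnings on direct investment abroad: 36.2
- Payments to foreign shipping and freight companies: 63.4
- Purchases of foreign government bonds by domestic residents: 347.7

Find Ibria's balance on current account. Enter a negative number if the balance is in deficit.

Goods: 953.4 + 411.8 + 609.7 = 1974.9
Services: 78.1 - 63.4 = 14.7
Primary income: 36.2 - 156.2 - 21.6 = -141.6
Secondary income: -89.3 - 15.0 + 50.2 = -54.1
Current account = 1974.9 + 14.7 + (-141.6) + (-54.1) = 1793.9
(Excluded from the current account — financial account: foreign purchases of domestic corporate bonds 156.7, inward foreign direct investment in the manufacturing sector 228.7, new loans extended by domestic banks to foreign borrowers 283.2, purchases of foreign government bonds by domestic residents 347.7; capital account: debt forgiveness received from foreign official creditors 34.8.)

1793.9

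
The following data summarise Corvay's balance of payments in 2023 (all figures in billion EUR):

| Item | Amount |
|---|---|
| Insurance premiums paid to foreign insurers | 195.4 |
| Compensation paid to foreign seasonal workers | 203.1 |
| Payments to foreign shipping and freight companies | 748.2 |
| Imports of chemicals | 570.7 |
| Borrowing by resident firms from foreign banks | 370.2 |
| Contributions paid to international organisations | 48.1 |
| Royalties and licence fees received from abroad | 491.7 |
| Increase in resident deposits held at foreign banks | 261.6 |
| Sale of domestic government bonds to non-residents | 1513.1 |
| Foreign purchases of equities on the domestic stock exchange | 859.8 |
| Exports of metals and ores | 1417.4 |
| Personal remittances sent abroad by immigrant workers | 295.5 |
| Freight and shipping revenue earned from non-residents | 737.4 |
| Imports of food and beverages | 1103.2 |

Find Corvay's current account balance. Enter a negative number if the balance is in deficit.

-517.7

Goods: -1103.2 - 570.7 + 1417.4 = -256.5
Services: -195.4 + 491.7 - 748.2 + 737.4 = 285.5
Primary income: -203.1
Secondary income: -295.5 - 48.1 = -343.6
Current account = (-256.5) + 285.5 + (-203.1) + (-343.6) = -517.7
(Excluded from the current account — financial account: borrowing by resident firms from foreign banks 370.2, increase in resident deposits held at foreign banks 261.6, sale of domestic government bonds to non-residents 1513.1, foreign purchases of equities on the domestic stock exchange 859.8.)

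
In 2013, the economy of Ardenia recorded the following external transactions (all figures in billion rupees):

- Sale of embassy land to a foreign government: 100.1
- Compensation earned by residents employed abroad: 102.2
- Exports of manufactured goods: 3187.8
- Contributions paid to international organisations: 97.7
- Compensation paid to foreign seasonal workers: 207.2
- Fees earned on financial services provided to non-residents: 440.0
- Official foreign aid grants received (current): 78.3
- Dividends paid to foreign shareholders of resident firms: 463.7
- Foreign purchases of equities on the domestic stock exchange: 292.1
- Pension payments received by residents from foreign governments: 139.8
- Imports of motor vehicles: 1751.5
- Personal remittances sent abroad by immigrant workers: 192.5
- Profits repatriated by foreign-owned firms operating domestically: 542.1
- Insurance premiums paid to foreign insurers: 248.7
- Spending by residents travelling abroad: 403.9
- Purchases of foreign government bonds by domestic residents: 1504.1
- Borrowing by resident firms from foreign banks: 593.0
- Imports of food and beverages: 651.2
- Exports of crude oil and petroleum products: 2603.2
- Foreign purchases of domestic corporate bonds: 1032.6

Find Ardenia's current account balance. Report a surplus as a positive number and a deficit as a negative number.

Goods: 3187.8 + 2603.2 - 1751.5 - 651.2 = 3388.3
Services: -403.9 + 440.0 - 248.7 = -212.6
Primary income: -207.2 + 102.2 - 463.7 - 542.1 = -1110.8
Secondary income: -192.5 - 97.7 + 78.3 + 139.8 = -72.1
Current account = 3388.3 + (-212.6) + (-1110.8) + (-72.1) = 1992.8
(Excluded from the current account — capital account: sale of embassy land to a foreign government 100.1; financial account: foreign purchases of equities on the domestic stock exchange 292.1, purchases of foreign government bonds by domestic residents 1504.1, borrowing by resident firms from foreign banks 593.0, foreign purchases of domestic corporate bonds 1032.6.)

1992.8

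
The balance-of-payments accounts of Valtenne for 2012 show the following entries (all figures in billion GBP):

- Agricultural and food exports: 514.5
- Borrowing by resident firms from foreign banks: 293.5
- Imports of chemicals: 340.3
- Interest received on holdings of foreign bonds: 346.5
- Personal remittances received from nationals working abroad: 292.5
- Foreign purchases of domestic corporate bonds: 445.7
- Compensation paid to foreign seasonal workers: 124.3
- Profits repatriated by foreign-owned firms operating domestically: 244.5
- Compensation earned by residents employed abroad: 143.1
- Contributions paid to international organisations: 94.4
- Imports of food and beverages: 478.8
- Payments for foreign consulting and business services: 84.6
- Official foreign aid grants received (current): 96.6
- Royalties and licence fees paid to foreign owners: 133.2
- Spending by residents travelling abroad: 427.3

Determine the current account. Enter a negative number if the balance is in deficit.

Goods: -340.3 + 514.5 - 478.8 = -304.6
Services: -427.3 - 84.6 - 133.2 = -645.1
Primary income: 143.1 - 124.3 + 346.5 - 244.5 = 120.8
Secondary income: 292.5 + 96.6 - 94.4 = 294.7
Current account = (-304.6) + (-645.1) + 120.8 + 294.7 = -534.2
(Excluded from the current account — financial account: borrowing by resident firms from foreign banks 293.5, foreign purchases of domestic corporate bonds 445.7.)

-534.2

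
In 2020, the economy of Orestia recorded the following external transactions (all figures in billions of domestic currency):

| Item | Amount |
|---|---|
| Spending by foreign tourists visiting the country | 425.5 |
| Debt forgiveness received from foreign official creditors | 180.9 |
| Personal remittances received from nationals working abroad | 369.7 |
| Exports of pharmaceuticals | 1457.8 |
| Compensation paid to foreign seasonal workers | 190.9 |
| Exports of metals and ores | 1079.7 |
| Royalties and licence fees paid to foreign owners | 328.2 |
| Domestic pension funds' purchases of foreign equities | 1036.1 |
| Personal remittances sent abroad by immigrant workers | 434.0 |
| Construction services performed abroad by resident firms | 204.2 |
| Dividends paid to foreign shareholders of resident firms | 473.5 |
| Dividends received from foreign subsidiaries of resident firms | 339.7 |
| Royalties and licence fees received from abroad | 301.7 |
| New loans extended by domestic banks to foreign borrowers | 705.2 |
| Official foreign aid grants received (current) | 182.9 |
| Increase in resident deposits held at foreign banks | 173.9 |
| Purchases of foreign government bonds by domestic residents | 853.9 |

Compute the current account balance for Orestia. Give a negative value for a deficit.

Goods: 1079.7 + 1457.8 = 2537.5
Services: 204.2 + 301.7 - 328.2 + 425.5 = 603.2
Primary income: -473.5 - 190.9 + 339.7 = -324.7
Secondary income: 369.7 - 434.0 + 182.9 = 118.6
Current account = 2537.5 + 603.2 + (-324.7) + 118.6 = 2934.6
(Excluded from the current account — capital account: debt forgiveness received from foreign official creditors 180.9; financial account: domestic pension funds' purchases of foreign equities 1036.1, new loans extended by domestic banks to foreign borrowers 705.2, increase in resident deposits held at foreign banks 173.9, purchases of foreign government bonds by domestic residents 853.9.)

2934.6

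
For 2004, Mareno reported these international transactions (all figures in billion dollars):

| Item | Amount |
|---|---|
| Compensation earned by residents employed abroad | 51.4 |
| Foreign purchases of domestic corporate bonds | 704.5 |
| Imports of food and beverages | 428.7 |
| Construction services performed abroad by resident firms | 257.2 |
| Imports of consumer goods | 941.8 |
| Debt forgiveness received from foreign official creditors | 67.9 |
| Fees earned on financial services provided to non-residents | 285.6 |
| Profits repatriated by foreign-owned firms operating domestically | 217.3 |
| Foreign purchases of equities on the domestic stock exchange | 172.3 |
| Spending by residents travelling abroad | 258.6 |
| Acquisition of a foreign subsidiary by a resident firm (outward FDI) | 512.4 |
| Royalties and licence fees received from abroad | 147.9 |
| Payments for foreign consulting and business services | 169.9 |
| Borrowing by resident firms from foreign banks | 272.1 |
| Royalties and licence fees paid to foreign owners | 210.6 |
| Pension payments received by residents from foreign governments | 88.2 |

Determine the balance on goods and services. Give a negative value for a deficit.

-1318.9

Goods: -941.8 - 428.7 = -1370.5
Services: 147.9 - 258.6 + 285.6 - 210.6 - 169.9 + 257.2 = 51.6
Trade balance = -1370.5 + 51.6 = -1318.9
(Excluded from the trade balance — primary income: compensation earned by residents employed abroad 51.4, profits repatriated by foreign-owned firms operating domestically 217.3; financial account: foreign purchases of domestic corporate bonds 704.5, foreign purchases of equities on the domestic stock exchange 172.3, acquisition of a foreign subsidiary by a resident firm (outward FDI) 512.4, borrowing by resident firms from foreign banks 272.1; capital account: debt forgiveness received from foreign official creditors 67.9; secondary income: pension payments received by residents from foreign governments 88.2.)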